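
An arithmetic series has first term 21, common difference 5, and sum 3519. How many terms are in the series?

Using S = n/2 × [2a + (n-1)d]
3519 = n/2 × [2(21) + (n-1)(5)]
3519 = n/2 × [42 + 5n - 5]
7038 = n × [37 + 5n]
5n² + (37)n - 7038 = 0
Discriminant: Δ = (37)² - 4(5)(-7038) = 1369 + 140760 = 142129
√Δ = 377
n = [-(37) + √Δ] / (2·5) = (-37 + 377) / 10 = 340 / 10 = 34
(The negative root is discarded since n must be a positive integer.)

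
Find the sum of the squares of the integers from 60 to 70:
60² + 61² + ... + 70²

Use ∑_{k=1}^{n} k² = n(n+1)(2n+1)/6, then subtract the first 59 terms.
∑_{k=1}^{70} k² = 70×71×141/6 = 116795
∑_{k=1}^{59} k² = 59×60×119/6 = 70210
∑_{k=60}^{70} k² = 116795 - 70210 = 46585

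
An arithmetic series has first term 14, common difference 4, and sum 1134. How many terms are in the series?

Using S = n/2 × [2a + (n-1)d]
1134 = n/2 × [2(14) + (n-1)(4)]
1134 = n/2 × [28 + 4n - 4]
2268 = n × [24 + 4n]
4n² + (24)n - 2268 = 0
Discriminant: Δ = (24)² - 4(4)(-2268) = 576 + 36288 = 36864
√Δ = 192
n = [-(24) + √Δ] / (2·4) = (-24 + 192) / 8 = 168 / 8 = 21
(The negative root is discarded since n must be a positive integer.)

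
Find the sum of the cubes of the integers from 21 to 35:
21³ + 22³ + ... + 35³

Use ∑_{k=1}^{n} k³ = [n(n+1)/2]², then subtract the first 20 terms.
∑_{k=1}^{35} k³ = [35×36/2]² = 630² = 396900
∑_{k=1}^{20} k³ = [20×21/2]² = 210² = 44100
∑_{k=21}^{35} k³ = 396900 - 44100 = 352800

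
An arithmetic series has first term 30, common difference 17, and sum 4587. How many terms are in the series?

Using S = n/2 × [2a + (n-1)d]
4587 = n/2 × [2(30) + (n-1)(17)]
4587 = n/2 × [60 + 17n - 17]
9174 = n × [43 + 17n]
17n² + (43)n - 9174 = 0
Discriminant: Δ = (43)² - 4(17)(-9174) = 1849 + 623832 = 625681
√Δ = 791
n = [-(43) + √Δ] / (2·17) = (-43 + 791) / 34 = 748 / 34 = 22
(The negative root is discarded since n must be a positive integer.)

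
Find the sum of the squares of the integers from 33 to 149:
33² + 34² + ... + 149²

Use ∑_{k=1}^{n} k² = n(n+1)(2n+1)/6, then subtract the first 32 terms.
∑_{k=1}^{149} k² = 149×150×299/6 = 1113775
∑_{k=1}^{32} k² = 32×33×65/6 = 11440
∑_{k=33}^{149} k² = 1113775 - 11440 = 1102335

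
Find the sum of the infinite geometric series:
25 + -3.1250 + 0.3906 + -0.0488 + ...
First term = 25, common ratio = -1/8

For |r| < 1, S = a / (1 - r)
S = 25 / (1 - (-1/8))
S = 25 / (9/8)
S = 200/9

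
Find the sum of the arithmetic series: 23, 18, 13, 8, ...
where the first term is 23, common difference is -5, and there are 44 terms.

Sₙ = n/2 × (first + last)
Last term = a + (n-1)d = 23 + (44-1)×(-5) = -192
S_44 = 44/2 × (23 + (-192))
S_44 = 44/2 × (-169) = -3718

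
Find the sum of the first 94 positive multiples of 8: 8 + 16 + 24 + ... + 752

Factor out 8: = 8(1 + 2 + ... + 94) = 8 × n(n+1)/2
= 8 × 94×95/2
= 8 × 4465
= 35720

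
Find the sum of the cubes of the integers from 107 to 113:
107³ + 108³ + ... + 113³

Use ∑_{k=1}^{n} k³ = [n(n+1)/2]², then subtract the first 106 terms.
∑_{k=1}^{113} k³ = [113×114/2]² = 6441² = 41486481
∑_{k=1}^{106} k³ = [106×107/2]² = 5671² = 32160241
∑_{k=107}^{113} k³ = 41486481 - 32160241 = 9326240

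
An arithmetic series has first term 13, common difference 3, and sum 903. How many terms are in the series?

Using S = n/2 × [2a + (n-1)d]
903 = n/2 × [2(13) + (n-1)(3)]
903 = n/2 × [26 + 3n - 3]
1806 = n × [23 + 3n]
3n² + (23)n - 1806 = 0
Discriminant: Δ = (23)² - 4(3)(-1806) = 529 + 21672 = 22201
√Δ = 149
n = [-(23) + √Δ] / (2·3) = (-23 + 149) / 6 = 126 / 6 = 21
(The negative root is discarded since n must be a positive integer.)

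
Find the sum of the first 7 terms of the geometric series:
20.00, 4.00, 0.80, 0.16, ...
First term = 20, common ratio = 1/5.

Sₙ = a(1 - rⁿ) / (1 - r)
S_7 = 20(1 - (1/5)^7) / (1 - (1/5))
S_7 = 20(1 - (1/78125)) / (4/5)
S_7 = 78124/3125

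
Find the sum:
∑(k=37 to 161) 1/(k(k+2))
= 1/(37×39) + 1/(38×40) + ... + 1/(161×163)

Partial fractions: 1/(k(k+2)) = (1/2)[1/k - 1/(k+2)]
Telescoping leaves the first two and last two terms:
= (1/2)[1/37 + 1/38 - 1/162 - 1/163]
= 380875/18563418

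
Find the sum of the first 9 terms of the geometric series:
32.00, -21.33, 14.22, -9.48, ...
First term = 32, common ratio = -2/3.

Sₙ = a(1 - rⁿ) / (1 - r)
S_9 = 32(1 - (-2/3)^9) / (1 - (-2/3))
S_9 = 32(1 - (-512/19683)) / (5/3)
S_9 = 129248/6561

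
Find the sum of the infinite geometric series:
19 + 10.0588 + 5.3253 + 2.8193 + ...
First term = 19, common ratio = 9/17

For |r| < 1, S = a / (1 - r)
S = 19 / (1 - (9/17))
S = 19 / (8/17)
S = 323/8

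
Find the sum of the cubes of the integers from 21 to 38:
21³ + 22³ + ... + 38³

Use ∑_{k=1}^{n} k³ = [n(n+1)/2]², then subtract the first 20 terms.
∑_{k=1}^{38} k³ = [38×39/2]² = 741² = 549081
∑_{k=1}^{20} k³ = [20×21/2]² = 210² = 44100
∑_{k=21}^{38} k³ = 549081 - 44100 = 504981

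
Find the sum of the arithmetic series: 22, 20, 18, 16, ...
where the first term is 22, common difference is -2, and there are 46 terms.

Sₙ = n/2 × (first + last)
Last term = a + (n-1)d = 22 + (46-1)×(-2) = -68
S_46 = 46/2 × (22 + (-68))
S_46 = 46/2 × (-46) = -1058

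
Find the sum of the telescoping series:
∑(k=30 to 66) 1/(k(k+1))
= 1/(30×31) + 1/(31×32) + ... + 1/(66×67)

Partial fractions: 1/(k(k+1)) = 1/k - 1/(k+1)
The series telescopes:
= (1/30 - 1/31) + (1/31 - 1/32) + ... + (1/66 - 1/67)
= 1/30 - 1/67
= 37/2010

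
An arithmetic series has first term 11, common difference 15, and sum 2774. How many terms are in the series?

Using S = n/2 × [2a + (n-1)d]
2774 = n/2 × [2(11) + (n-1)(15)]
2774 = n/2 × [22 + 15n - 15]
5548 = n × [7 + 15n]
15n² + (7)n - 5548 = 0
Discriminant: Δ = (7)² - 4(15)(-5548) = 49 + 332880 = 332929
√Δ = 577
n = [-(7) + √Δ] / (2·15) = (-7 + 577) / 30 = 570 / 30 = 19
(The negative root is discarded since n must be a positive integer.)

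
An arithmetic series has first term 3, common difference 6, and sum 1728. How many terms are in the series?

Using S = n/2 × [2a + (n-1)d]
1728 = n/2 × [2(3) + (n-1)(6)]
1728 = n/2 × [6 + 6n - 6]
3456 = n × [0 + 6n]
6n² + (0)n - 3456 = 0
Discriminant: Δ = (0)² - 4(6)(-3456) = 0 + 82944 = 82944
√Δ = 288
n = [-(0) + √Δ] / (2·6) = (0 + 288) / 12 = 288 / 12 = 24
(The negative root is discarded since n must be a positive integer.)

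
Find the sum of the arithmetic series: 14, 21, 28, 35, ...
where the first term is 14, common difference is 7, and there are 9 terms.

Sₙ = n/2 × (first + last)
Last term = a + (n-1)d = 14 + (9-1)×7 = 70
S_9 = 9/2 × (14 + 70)
S_9 = 9/2 × 84 = 378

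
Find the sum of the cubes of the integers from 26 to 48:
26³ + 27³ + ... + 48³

Use ∑_{k=1}^{n} k³ = [n(n+1)/2]², then subtract the first 25 terms.
∑_{k=1}^{48} k³ = [48×49/2]² = 1176² = 1382976
∑_{k=1}^{25} k³ = [25×26/2]² = 325² = 105625
∑_{k=26}^{48} k³ = 1382976 - 105625 = 1277351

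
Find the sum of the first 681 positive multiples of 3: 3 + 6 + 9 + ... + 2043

Factor out 3: = 3(1 + 2 + ... + 681) = 3 × n(n+1)/2
= 3 × 681×682/2
= 3 × 232221
= 696663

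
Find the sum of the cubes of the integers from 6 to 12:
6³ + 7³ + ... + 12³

Use ∑_{k=1}^{n} k³ = [n(n+1)/2]², then subtract the first 5 terms.
∑_{k=1}^{12} k³ = [12×13/2]² = 78² = 6084
∑_{k=1}^{5} k³ = [5×6/2]² = 15² = 225
∑_{k=6}^{12} k³ = 6084 - 225 = 5859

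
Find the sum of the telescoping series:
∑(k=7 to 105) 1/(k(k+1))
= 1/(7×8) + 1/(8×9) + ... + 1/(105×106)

Partial fractions: 1/(k(k+1)) = 1/k - 1/(k+1)
The series telescopes:
= (1/7 - 1/8) + (1/8 - 1/9) + ... + (1/105 - 1/106)
= 1/7 - 1/106
= 99/742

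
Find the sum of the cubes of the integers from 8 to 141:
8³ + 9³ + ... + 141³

Use ∑_{k=1}^{n} k³ = [n(n+1)/2]², then subtract the first 7 terms.
∑_{k=1}^{141} k³ = [141×142/2]² = 10011² = 100220121
∑_{k=1}^{7} k³ = [7×8/2]² = 28² = 784
∑_{k=8}^{141} k³ = 100220121 - 784 = 100219337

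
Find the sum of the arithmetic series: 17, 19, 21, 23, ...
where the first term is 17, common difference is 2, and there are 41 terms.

Sₙ = n/2 × (first + last)
Last term = a + (n-1)d = 17 + (41-1)×2 = 97
S_41 = 41/2 × (17 + 97)
S_41 = 41/2 × 114 = 2337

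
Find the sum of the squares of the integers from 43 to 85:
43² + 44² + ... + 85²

Use ∑_{k=1}^{n} k² = n(n+1)(2n+1)/6, then subtract the first 42 terms.
∑_{k=1}^{85} k² = 85×86×171/6 = 208335
∑_{k=1}^{42} k² = 42×43×85/6 = 25585
∑_{k=43}^{85} k² = 208335 - 25585 = 182750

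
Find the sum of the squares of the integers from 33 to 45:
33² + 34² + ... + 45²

Use ∑_{k=1}^{n} k² = n(n+1)(2n+1)/6, then subtract the first 32 terms.
∑_{k=1}^{45} k² = 45×46×91/6 = 31395
∑_{k=1}^{32} k² = 32×33×65/6 = 11440
∑_{k=33}^{45} k² = 31395 - 11440 = 19955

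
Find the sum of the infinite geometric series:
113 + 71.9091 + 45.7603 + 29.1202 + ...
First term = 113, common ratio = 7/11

For |r| < 1, S = a / (1 - r)
S = 113 / (1 - (7/11))
S = 113 / (4/11)
S = 1243/4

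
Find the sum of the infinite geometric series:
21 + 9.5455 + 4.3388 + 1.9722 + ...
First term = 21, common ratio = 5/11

For |r| < 1, S = a / (1 - r)
S = 21 / (1 - (5/11))
S = 21 / (6/11)
S = 77/2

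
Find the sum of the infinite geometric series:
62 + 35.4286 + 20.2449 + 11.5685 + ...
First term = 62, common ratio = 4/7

For |r| < 1, S = a / (1 - r)
S = 62 / (1 - (4/7))
S = 62 / (3/7)
S = 434/3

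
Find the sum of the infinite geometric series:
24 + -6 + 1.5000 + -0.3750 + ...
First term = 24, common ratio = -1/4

For |r| < 1, S = a / (1 - r)
S = 24 / (1 - (-1/4))
S = 24 / (5/4)
S = 96/5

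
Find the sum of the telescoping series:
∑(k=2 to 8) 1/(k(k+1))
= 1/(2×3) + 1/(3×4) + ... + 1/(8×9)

Partial fractions: 1/(k(k+1)) = 1/k - 1/(k+1)
The series telescopes:
= (1/2 - 1/3) + (1/3 - 1/4) + ... + (1/8 - 1/9)
= 1/2 - 1/9
= 7/18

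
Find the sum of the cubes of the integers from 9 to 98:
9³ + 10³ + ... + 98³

Use ∑_{k=1}^{n} k³ = [n(n+1)/2]², then subtract the first 8 terms.
∑_{k=1}^{98} k³ = [98×99/2]² = 4851² = 23532201
∑_{k=1}^{8} k³ = [8×9/2]² = 36² = 1296
∑_{k=9}^{98} k³ = 23532201 - 1296 = 23530905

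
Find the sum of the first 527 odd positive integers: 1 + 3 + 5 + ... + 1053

Sum of first n odd numbers = n²
= 527²
= 277729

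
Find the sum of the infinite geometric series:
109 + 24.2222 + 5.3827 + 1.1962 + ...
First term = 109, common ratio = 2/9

For |r| < 1, S = a / (1 - r)
S = 109 / (1 - (2/9))
S = 109 / (7/9)
S = 981/7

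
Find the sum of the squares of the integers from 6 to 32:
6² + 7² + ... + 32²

Use ∑_{k=1}^{n} k² = n(n+1)(2n+1)/6, then subtract the first 5 terms.
∑_{k=1}^{32} k² = 32×33×65/6 = 11440
∑_{k=1}^{5} k² = 5×6×11/6 = 55
∑_{k=6}^{32} k² = 11440 - 55 = 11385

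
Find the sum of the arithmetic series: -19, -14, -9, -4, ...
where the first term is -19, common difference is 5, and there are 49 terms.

Sₙ = n/2 × (first + last)
Last term = a + (n-1)d = -19 + (49-1)×5 = 221
S_49 = 49/2 × (-19 + 221)
S_49 = 49/2 × 202 = 4949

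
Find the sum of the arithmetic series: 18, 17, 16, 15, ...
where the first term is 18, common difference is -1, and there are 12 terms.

Sₙ = n/2 × (first + last)
Last term = a + (n-1)d = 18 + (12-1)×(-1) = 7
S_12 = 12/2 × (18 + 7)
S_12 = 12/2 × 25 = 150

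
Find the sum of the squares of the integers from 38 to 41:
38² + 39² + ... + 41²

Use ∑_{k=1}^{n} k² = n(n+1)(2n+1)/6, then subtract the first 37 terms.
∑_{k=1}^{41} k² = 41×42×83/6 = 23821
∑_{k=1}^{37} k² = 37×38×75/6 = 17575
∑_{k=38}^{41} k² = 23821 - 17575 = 6246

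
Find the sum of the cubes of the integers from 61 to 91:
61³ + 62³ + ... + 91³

Use ∑_{k=1}^{n} k³ = [n(n+1)/2]², then subtract the first 60 terms.
∑_{k=1}^{91} k³ = [91×92/2]² = 4186² = 17522596
∑_{k=1}^{60} k³ = [60×61/2]² = 1830² = 3348900
∑_{k=61}^{91} k³ = 17522596 - 3348900 = 14173696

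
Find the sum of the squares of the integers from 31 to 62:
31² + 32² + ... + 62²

Use ∑_{k=1}^{n} k² = n(n+1)(2n+1)/6, then subtract the first 30 terms.
∑_{k=1}^{62} k² = 62×63×125/6 = 81375
∑_{k=1}^{30} k² = 30×31×61/6 = 9455
∑_{k=31}^{62} k² = 81375 - 9455 = 71920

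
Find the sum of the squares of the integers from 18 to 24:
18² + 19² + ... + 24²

Use ∑_{k=1}^{n} k² = n(n+1)(2n+1)/6, then subtract the first 17 terms.
∑_{k=1}^{24} k² = 24×25×49/6 = 4900
∑_{k=1}^{17} k² = 17×18×35/6 = 1785
∑_{k=18}^{24} k² = 4900 - 1785 = 3115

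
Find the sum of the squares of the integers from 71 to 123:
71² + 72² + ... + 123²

Use ∑_{k=1}^{n} k² = n(n+1)(2n+1)/6, then subtract the first 70 terms.
∑_{k=1}^{123} k² = 123×124×247/6 = 627874
∑_{k=1}^{70} k² = 70×71×141/6 = 116795
∑_{k=71}^{123} k² = 627874 - 116795 = 511079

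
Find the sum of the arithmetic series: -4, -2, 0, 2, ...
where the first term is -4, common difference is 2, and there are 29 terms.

Sₙ = n/2 × (first + last)
Last term = a + (n-1)d = -4 + (29-1)×2 = 52
S_29 = 29/2 × (-4 + 52)
S_29 = 29/2 × 48 = 696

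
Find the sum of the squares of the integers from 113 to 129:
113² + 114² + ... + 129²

Use ∑_{k=1}^{n} k² = n(n+1)(2n+1)/6, then subtract the first 112 terms.
∑_{k=1}^{129} k² = 129×130×259/6 = 723905
∑_{k=1}^{112} k² = 112×113×225/6 = 474600
∑_{k=113}^{129} k² = 723905 - 474600 = 249305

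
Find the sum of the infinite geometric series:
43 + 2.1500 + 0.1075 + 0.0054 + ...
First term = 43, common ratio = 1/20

For |r| < 1, S = a / (1 - r)
S = 43 / (1 - (1/20))
S = 43 / (19/20)
S = 860/19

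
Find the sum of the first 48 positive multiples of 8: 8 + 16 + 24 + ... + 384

Factor out 8: = 8(1 + 2 + ... + 48) = 8 × n(n+1)/2
= 8 × 48×49/2
= 8 × 1176
= 9408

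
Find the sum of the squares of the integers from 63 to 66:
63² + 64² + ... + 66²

Use ∑_{k=1}^{n} k² = n(n+1)(2n+1)/6, then subtract the first 62 terms.
∑_{k=1}^{66} k² = 66×67×133/6 = 98021
∑_{k=1}^{62} k² = 62×63×125/6 = 81375
∑_{k=63}^{66} k² = 98021 - 81375 = 16646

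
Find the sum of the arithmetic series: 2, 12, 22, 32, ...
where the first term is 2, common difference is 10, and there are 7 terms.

Sₙ = n/2 × (first + last)
Last term = a + (n-1)d = 2 + (7-1)×10 = 62
S_7 = 7/2 × (2 + 62)
S_7 = 7/2 × 64 = 224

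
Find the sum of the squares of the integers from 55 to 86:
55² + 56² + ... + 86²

Use ∑_{k=1}^{n} k² = n(n+1)(2n+1)/6, then subtract the first 54 terms.
∑_{k=1}^{86} k² = 86×87×173/6 = 215731
∑_{k=1}^{54} k² = 54×55×109/6 = 53955
∑_{k=55}^{86} k² = 215731 - 53955 = 161776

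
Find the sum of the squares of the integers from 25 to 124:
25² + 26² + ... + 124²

Use ∑_{k=1}^{n} k² = n(n+1)(2n+1)/6, then subtract the first 24 terms.
∑_{k=1}^{124} k² = 124×125×249/6 = 643250
∑_{k=1}^{24} k² = 24×25×49/6 = 4900
∑_{k=25}^{124} k² = 643250 - 4900 = 638350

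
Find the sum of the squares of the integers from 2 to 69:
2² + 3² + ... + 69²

Use ∑_{k=1}^{n} k² = n(n+1)(2n+1)/6, then subtract the first 1 terms.
∑_{k=1}^{69} k² = 69×70×139/6 = 111895
∑_{k=1}^{1} k² = 1×2×3/6 = 1
∑_{k=2}^{69} k² = 111895 - 1 = 111894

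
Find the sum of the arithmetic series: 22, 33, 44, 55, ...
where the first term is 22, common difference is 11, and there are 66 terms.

Sₙ = n/2 × (first + last)
Last term = a + (n-1)d = 22 + (66-1)×11 = 737
S_66 = 66/2 × (22 + 737)
S_66 = 66/2 × 759 = 25047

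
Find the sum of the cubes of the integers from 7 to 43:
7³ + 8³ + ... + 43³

Use ∑_{k=1}^{n} k³ = [n(n+1)/2]², then subtract the first 6 terms.
∑_{k=1}^{43} k³ = [43×44/2]² = 946² = 894916
∑_{k=1}^{6} k³ = [6×7/2]² = 21² = 441
∑_{k=7}^{43} k³ = 894916 - 441 = 894475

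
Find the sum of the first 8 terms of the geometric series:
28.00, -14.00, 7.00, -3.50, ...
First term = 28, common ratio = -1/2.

Sₙ = a(1 - rⁿ) / (1 - r)
S_8 = 28(1 - (-1/2)^8) / (1 - (-1/2))
S_8 = 28(1 - (1/256)) / (3/2)
S_8 = 595/32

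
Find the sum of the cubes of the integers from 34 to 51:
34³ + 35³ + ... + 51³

Use ∑_{k=1}^{n} k³ = [n(n+1)/2]², then subtract the first 33 terms.
∑_{k=1}^{51} k³ = [51×52/2]² = 1326² = 1758276
∑_{k=1}^{33} k³ = [33×34/2]² = 561² = 314721
∑_{k=34}^{51} k³ = 1758276 - 314721 = 1443555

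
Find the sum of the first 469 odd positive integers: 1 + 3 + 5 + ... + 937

Sum of first n odd numbers = n²
= 469²
= 219961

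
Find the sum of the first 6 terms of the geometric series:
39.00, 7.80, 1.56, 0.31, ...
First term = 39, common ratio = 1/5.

Sₙ = a(1 - rⁿ) / (1 - r)
S_6 = 39(1 - (1/5)^6) / (1 - (1/5))
S_6 = 39(1 - (1/15625)) / (4/5)
S_6 = 152334/3125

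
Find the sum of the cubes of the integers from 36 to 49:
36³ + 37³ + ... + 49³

Use ∑_{k=1}^{n} k³ = [n(n+1)/2]², then subtract the first 35 terms.
∑_{k=1}^{49} k³ = [49×50/2]² = 1225² = 1500625
∑_{k=1}^{35} k³ = [35×36/2]² = 630² = 396900
∑_{k=36}^{49} k³ = 1500625 - 396900 = 1103725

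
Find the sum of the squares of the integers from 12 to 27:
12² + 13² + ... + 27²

Use ∑_{k=1}^{n} k² = n(n+1)(2n+1)/6, then subtract the first 11 terms.
∑_{k=1}^{27} k² = 27×28×55/6 = 6930
∑_{k=1}^{11} k² = 11×12×23/6 = 506
∑_{k=12}^{27} k² = 6930 - 506 = 6424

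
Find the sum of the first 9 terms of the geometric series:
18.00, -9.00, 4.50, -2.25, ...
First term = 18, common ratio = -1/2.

Sₙ = a(1 - rⁿ) / (1 - r)
S_9 = 18(1 - (-1/2)^9) / (1 - (-1/2))
S_9 = 18(1 - (-1/512)) / (3/2)
S_9 = 1539/128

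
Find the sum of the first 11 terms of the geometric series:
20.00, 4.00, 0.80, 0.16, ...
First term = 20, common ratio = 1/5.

Sₙ = a(1 - rⁿ) / (1 - r)
S_11 = 20(1 - (1/5)^11) / (1 - (1/5))
S_11 = 20(1 - (1/48828125)) / (4/5)
S_11 = 48828124/1953125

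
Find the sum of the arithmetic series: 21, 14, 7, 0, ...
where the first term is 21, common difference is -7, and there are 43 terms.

Sₙ = n/2 × (first + last)
Last term = a + (n-1)d = 21 + (43-1)×(-7) = -273
S_43 = 43/2 × (21 + (-273))
S_43 = 43/2 × (-252) = -5418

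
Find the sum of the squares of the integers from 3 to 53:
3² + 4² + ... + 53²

Use ∑_{k=1}^{n} k² = n(n+1)(2n+1)/6, then subtract the first 2 terms.
∑_{k=1}^{53} k² = 53×54×107/6 = 51039
∑_{k=1}^{2} k² = 2×3×5/6 = 5
∑_{k=3}^{53} k² = 51039 - 5 = 51034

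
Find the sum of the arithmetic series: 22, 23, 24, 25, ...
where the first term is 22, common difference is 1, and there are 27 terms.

Sₙ = n/2 × (first + last)
Last term = a + (n-1)d = 22 + (27-1)×1 = 48
S_27 = 27/2 × (22 + 48)
S_27 = 27/2 × 70 = 945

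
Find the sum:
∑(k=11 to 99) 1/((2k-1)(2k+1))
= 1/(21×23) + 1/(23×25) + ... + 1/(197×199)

Partial fractions: 1/((2k-1)(2k+1)) = (1/2)[1/(2k-1) - 1/(2k+1)]
The series telescopes:
= (1/2)[1/21 - 1/199]
= 89/4179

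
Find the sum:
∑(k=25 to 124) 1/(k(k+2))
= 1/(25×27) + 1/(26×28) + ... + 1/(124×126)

Partial fractions: 1/(k(k+2)) = (1/2)[1/k - 1/(k+2)]
Telescoping leaves the first two and last two terms:
= (1/2)[1/25 + 1/26 - 1/125 - 1/126]
= 6401/204750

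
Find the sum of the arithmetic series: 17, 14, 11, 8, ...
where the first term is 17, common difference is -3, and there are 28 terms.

Sₙ = n/2 × (first + last)
Last term = a + (n-1)d = 17 + (28-1)×(-3) = -64
S_28 = 28/2 × (17 + (-64))
S_28 = 28/2 × (-47) = -658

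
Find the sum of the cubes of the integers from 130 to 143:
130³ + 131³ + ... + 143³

Use ∑_{k=1}^{n} k³ = [n(n+1)/2]², then subtract the first 129 terms.
∑_{k=1}^{143} k³ = [143×144/2]² = 10296² = 106007616
∑_{k=1}^{129} k³ = [129×130/2]² = 8385² = 70308225
∑_{k=130}^{143} k³ = 106007616 - 70308225 = 35699391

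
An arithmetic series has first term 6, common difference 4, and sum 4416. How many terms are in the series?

Using S = n/2 × [2a + (n-1)d]
4416 = n/2 × [2(6) + (n-1)(4)]
4416 = n/2 × [12 + 4n - 4]
8832 = n × [8 + 4n]
4n² + (8)n - 8832 = 0
Discriminant: Δ = (8)² - 4(4)(-8832) = 64 + 141312 = 141376
√Δ = 376
n = [-(8) + √Δ] / (2·4) = (-8 + 376) / 8 = 368 / 8 = 46
(The negative root is discarded since n must be a positive integer.)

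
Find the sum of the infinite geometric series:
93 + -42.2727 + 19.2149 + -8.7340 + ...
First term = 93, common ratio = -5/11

For |r| < 1, S = a / (1 - r)
S = 93 / (1 - (-5/11))
S = 93 / (16/11)
S = 1023/16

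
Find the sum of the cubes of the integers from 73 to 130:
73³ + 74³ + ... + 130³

Use ∑_{k=1}^{n} k³ = [n(n+1)/2]², then subtract the first 72 terms.
∑_{k=1}^{130} k³ = [130×131/2]² = 8515² = 72505225
∑_{k=1}^{72} k³ = [72×73/2]² = 2628² = 6906384
∑_{k=73}^{130} k³ = 72505225 - 6906384 = 65598841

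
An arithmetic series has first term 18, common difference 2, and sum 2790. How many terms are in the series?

Using S = n/2 × [2a + (n-1)d]
2790 = n/2 × [2(18) + (n-1)(2)]
2790 = n/2 × [36 + 2n - 2]
5580 = n × [34 + 2n]
2n² + (34)n - 5580 = 0
Discriminant: Δ = (34)² - 4(2)(-5580) = 1156 + 44640 = 45796
√Δ = 214
n = [-(34) + √Δ] / (2·2) = (-34 + 214) / 4 = 180 / 4 = 45
(The negative root is discarded since n must be a positive integer.)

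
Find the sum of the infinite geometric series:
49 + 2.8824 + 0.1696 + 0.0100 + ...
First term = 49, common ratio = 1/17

For |r| < 1, S = a / (1 - r)
S = 49 / (1 - (1/17))
S = 49 / (16/17)
S = 833/16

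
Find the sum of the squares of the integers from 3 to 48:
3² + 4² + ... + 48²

Use ∑_{k=1}^{n} k² = n(n+1)(2n+1)/6, then subtract the first 2 terms.
∑_{k=1}^{48} k² = 48×49×97/6 = 38024
∑_{k=1}^{2} k² = 2×3×5/6 = 5
∑_{k=3}^{48} k² = 38024 - 5 = 38019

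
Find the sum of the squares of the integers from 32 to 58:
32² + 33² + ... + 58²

Use ∑_{k=1}^{n} k² = n(n+1)(2n+1)/6, then subtract the first 31 terms.
∑_{k=1}^{58} k² = 58×59×117/6 = 66729
∑_{k=1}^{31} k² = 31×32×63/6 = 10416
∑_{k=32}^{58} k² = 66729 - 10416 = 56313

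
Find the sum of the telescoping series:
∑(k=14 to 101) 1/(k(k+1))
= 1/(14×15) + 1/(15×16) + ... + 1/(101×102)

Partial fractions: 1/(k(k+1)) = 1/k - 1/(k+1)
The series telescopes:
= (1/14 - 1/15) + (1/15 - 1/16) + ... + (1/101 - 1/102)
= 1/14 - 1/102
= 22/357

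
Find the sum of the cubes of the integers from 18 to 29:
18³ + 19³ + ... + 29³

Use ∑_{k=1}^{n} k³ = [n(n+1)/2]², then subtract the first 17 terms.
∑_{k=1}^{29} k³ = [29×30/2]² = 435² = 189225
∑_{k=1}^{17} k³ = [17×18/2]² = 153² = 23409
∑_{k=18}^{29} k³ = 189225 - 23409 = 165816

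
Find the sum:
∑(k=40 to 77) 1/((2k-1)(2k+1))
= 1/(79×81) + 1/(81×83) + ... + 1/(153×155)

Partial fractions: 1/((2k-1)(2k+1)) = (1/2)[1/(2k-1) - 1/(2k+1)]
The series telescopes:
= (1/2)[1/79 - 1/155]
= 38/12245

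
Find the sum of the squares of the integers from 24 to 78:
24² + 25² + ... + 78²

Use ∑_{k=1}^{n} k² = n(n+1)(2n+1)/6, then subtract the first 23 terms.
∑_{k=1}^{78} k² = 78×79×157/6 = 161239
∑_{k=1}^{23} k² = 23×24×47/6 = 4324
∑_{k=24}^{78} k² = 161239 - 4324 = 156915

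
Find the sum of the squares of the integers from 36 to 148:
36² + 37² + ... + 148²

Use ∑_{k=1}^{n} k² = n(n+1)(2n+1)/6, then subtract the first 35 terms.
∑_{k=1}^{148} k² = 148×149×297/6 = 1091574
∑_{k=1}^{35} k² = 35×36×71/6 = 14910
∑_{k=36}^{148} k² = 1091574 - 14910 = 1076664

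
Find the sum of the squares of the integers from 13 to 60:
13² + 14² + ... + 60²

Use ∑_{k=1}^{n} k² = n(n+1)(2n+1)/6, then subtract the first 12 terms.
∑_{k=1}^{60} k² = 60×61×121/6 = 73810
∑_{k=1}^{12} k² = 12×13×25/6 = 650
∑_{k=13}^{60} k² = 73810 - 650 = 73160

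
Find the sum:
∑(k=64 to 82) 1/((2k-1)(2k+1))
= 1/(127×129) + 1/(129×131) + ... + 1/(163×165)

Partial fractions: 1/((2k-1)(2k+1)) = (1/2)[1/(2k-1) - 1/(2k+1)]
The series telescopes:
= (1/2)[1/127 - 1/165]
= 19/20955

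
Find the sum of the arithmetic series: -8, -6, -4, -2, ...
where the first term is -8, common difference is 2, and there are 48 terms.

Sₙ = n/2 × (first + last)
Last term = a + (n-1)d = -8 + (48-1)×2 = 86
S_48 = 48/2 × (-8 + 86)
S_48 = 48/2 × 78 = 1872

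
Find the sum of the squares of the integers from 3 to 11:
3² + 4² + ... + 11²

Use ∑_{k=1}^{n} k² = n(n+1)(2n+1)/6, then subtract the first 2 terms.
∑_{k=1}^{11} k² = 11×12×23/6 = 506
∑_{k=1}^{2} k² = 2×3×5/6 = 5
∑_{k=3}^{11} k² = 506 - 5 = 501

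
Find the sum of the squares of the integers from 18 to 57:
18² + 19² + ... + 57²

Use ∑_{k=1}^{n} k² = n(n+1)(2n+1)/6, then subtract the first 17 terms.
∑_{k=1}^{57} k² = 57×58×115/6 = 63365
∑_{k=1}^{17} k² = 17×18×35/6 = 1785
∑_{k=18}^{57} k² = 63365 - 1785 = 61580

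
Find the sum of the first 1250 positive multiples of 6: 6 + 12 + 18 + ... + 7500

Factor out 6: = 6(1 + 2 + ... + 1250) = 6 × n(n+1)/2
= 6 × 1250×1251/2
= 6 × 781875
= 4691250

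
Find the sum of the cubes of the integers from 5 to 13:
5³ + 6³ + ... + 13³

Use ∑_{k=1}^{n} k³ = [n(n+1)/2]², then subtract the first 4 terms.
∑_{k=1}^{13} k³ = [13×14/2]² = 91² = 8281
∑_{k=1}^{4} k³ = [4×5/2]² = 10² = 100
∑_{k=5}^{13} k³ = 8281 - 100 = 8181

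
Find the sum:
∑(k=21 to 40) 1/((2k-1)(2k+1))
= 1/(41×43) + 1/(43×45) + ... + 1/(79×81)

Partial fractions: 1/((2k-1)(2k+1)) = (1/2)[1/(2k-1) - 1/(2k+1)]
The series telescopes:
= (1/2)[1/41 - 1/81]
= 20/3321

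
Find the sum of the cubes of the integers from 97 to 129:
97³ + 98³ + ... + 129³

Use ∑_{k=1}^{n} k³ = [n(n+1)/2]², then subtract the first 96 terms.
∑_{k=1}^{129} k³ = [129×130/2]² = 8385² = 70308225
∑_{k=1}^{96} k³ = [96×97/2]² = 4656² = 21678336
∑_{k=97}^{129} k³ = 70308225 - 21678336 = 48629889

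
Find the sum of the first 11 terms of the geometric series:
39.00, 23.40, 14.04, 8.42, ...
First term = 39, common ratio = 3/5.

Sₙ = a(1 - rⁿ) / (1 - r)
S_11 = 39(1 - (3/5)^11) / (1 - (3/5))
S_11 = 39(1 - (177147/48828125)) / (2/5)
S_11 = 948694071/9765625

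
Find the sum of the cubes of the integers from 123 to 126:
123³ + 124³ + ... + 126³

Use ∑_{k=1}^{n} k³ = [n(n+1)/2]², then subtract the first 122 terms.
∑_{k=1}^{126} k³ = [126×127/2]² = 8001² = 64016001
∑_{k=1}^{122} k³ = [122×123/2]² = 7503² = 56295009
∑_{k=123}^{126} k³ = 64016001 - 56295009 = 7720992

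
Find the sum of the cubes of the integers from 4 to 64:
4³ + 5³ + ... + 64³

Use ∑_{k=1}^{n} k³ = [n(n+1)/2]², then subtract the first 3 terms.
∑_{k=1}^{64} k³ = [64×65/2]² = 2080² = 4326400
∑_{k=1}^{3} k³ = [3×4/2]² = 6² = 36
∑_{k=4}^{64} k³ = 4326400 - 36 = 4326364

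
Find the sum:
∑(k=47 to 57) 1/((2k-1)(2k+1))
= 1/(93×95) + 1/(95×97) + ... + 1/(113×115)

Partial fractions: 1/((2k-1)(2k+1)) = (1/2)[1/(2k-1) - 1/(2k+1)]
The series telescopes:
= (1/2)[1/93 - 1/115]
= 11/10695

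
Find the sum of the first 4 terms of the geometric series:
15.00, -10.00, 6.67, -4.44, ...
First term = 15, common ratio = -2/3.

Sₙ = a(1 - rⁿ) / (1 - r)
S_4 = 15(1 - (-2/3)^4) / (1 - (-2/3))
S_4 = 15(1 - (16/81)) / (5/3)
S_4 = 65/9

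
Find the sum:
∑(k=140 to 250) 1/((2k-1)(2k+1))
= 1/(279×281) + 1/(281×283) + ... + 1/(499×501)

Partial fractions: 1/((2k-1)(2k+1)) = (1/2)[1/(2k-1) - 1/(2k+1)]
The series telescopes:
= (1/2)[1/279 - 1/501]
= 37/46593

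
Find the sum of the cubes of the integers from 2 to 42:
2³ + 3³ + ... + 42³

Use ∑_{k=1}^{n} k³ = [n(n+1)/2]², then subtract the first 1 terms.
∑_{k=1}^{42} k³ = [42×43/2]² = 903² = 815409
∑_{k=1}^{1} k³ = [1×2/2]² = 1² = 1
∑_{k=2}^{42} k³ = 815409 - 1 = 815408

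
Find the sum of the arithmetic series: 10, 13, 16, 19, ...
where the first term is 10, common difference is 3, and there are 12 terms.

Sₙ = n/2 × (first + last)
Last term = a + (n-1)d = 10 + (12-1)×3 = 43
S_12 = 12/2 × (10 + 43)
S_12 = 12/2 × 53 = 318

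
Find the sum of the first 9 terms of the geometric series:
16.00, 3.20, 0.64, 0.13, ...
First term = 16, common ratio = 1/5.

Sₙ = a(1 - rⁿ) / (1 - r)
S_9 = 16(1 - (1/5)^9) / (1 - (1/5))
S_9 = 16(1 - (1/1953125)) / (4/5)
S_9 = 7812496/390625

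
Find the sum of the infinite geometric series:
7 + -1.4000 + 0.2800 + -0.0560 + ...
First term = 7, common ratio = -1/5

For |r| < 1, S = a / (1 - r)
S = 7 / (1 - (-1/5))
S = 7 / (6/5)
S = 35/6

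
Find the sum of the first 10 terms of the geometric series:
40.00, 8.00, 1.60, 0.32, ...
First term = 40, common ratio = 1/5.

Sₙ = a(1 - rⁿ) / (1 - r)
S_10 = 40(1 - (1/5)^10) / (1 - (1/5))
S_10 = 40(1 - (1/9765625)) / (4/5)
S_10 = 19531248/390625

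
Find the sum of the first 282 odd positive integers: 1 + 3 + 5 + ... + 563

Sum of first n odd numbers = n²
= 282²
= 79524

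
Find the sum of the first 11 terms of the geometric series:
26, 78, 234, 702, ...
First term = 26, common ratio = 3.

Sₙ = a(1 - rⁿ) / (1 - r)
S_11 = 26(1 - 3^11) / (1 - 3)
S_11 = 26(1 - 177147) / (-2)
S_11 = 2302898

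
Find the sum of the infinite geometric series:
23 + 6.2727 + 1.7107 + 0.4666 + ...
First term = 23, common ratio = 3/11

For |r| < 1, S = a / (1 - r)
S = 23 / (1 - (3/11))
S = 23 / (8/11)
S = 253/8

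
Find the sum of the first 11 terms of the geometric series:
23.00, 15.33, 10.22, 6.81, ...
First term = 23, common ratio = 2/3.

Sₙ = a(1 - rⁿ) / (1 - r)
S_11 = 23(1 - (2/3)^11) / (1 - (2/3))
S_11 = 23(1 - (2048/177147)) / (1/3)
S_11 = 4027277/59049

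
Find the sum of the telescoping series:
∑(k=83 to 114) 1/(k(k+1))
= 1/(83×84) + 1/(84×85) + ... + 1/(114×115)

Partial fractions: 1/(k(k+1)) = 1/k - 1/(k+1)
The series telescopes:
= (1/83 - 1/84) + (1/84 - 1/85) + ... + (1/114 - 1/115)
= 1/83 - 1/115
= 32/9545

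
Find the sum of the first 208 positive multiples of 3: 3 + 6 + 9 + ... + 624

Factor out 3: = 3(1 + 2 + ... + 208) = 3 × n(n+1)/2
= 3 × 208×209/2
= 3 × 21736
= 65208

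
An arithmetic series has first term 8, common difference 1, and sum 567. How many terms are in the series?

Using S = n/2 × [2a + (n-1)d]
567 = n/2 × [2(8) + (n-1)(1)]
567 = n/2 × [16 + 1n - 1]
1134 = n × [15 + 1n]
1n² + (15)n - 1134 = 0
Discriminant: Δ = (15)² - 4(1)(-1134) = 225 + 4536 = 4761
√Δ = 69
n = [-(15) + √Δ] / (2·1) = (-15 + 69) / 2 = 54 / 2 = 27
(The negative root is discarded since n must be a positive integer.)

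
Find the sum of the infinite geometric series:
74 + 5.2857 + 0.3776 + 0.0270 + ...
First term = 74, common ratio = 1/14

For |r| < 1, S = a / (1 - r)
S = 74 / (1 - (1/14))
S = 74 / (13/14)
S = 1036/13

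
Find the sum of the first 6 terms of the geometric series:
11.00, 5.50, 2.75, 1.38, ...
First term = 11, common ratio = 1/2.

Sₙ = a(1 - rⁿ) / (1 - r)
S_6 = 11(1 - (1/2)^6) / (1 - (1/2))
S_6 = 11(1 - (1/64)) / (1/2)
S_6 = 693/32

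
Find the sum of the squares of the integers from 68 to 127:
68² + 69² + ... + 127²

Use ∑_{k=1}^{n} k² = n(n+1)(2n+1)/6, then subtract the first 67 terms.
∑_{k=1}^{127} k² = 127×128×255/6 = 690880
∑_{k=1}^{67} k² = 67×68×135/6 = 102510
∑_{k=68}^{127} k² = 690880 - 102510 = 588370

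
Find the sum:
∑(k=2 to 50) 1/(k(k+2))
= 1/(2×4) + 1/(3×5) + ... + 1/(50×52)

Partial fractions: 1/(k(k+2)) = (1/2)[1/k - 1/(k+2)]
Telescoping leaves the first two and last two terms:
= (1/2)[1/2 + 1/3 - 1/51 - 1/52]
= 2107/5304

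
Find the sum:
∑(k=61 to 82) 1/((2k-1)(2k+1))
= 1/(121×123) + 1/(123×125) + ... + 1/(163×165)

Partial fractions: 1/((2k-1)(2k+1)) = (1/2)[1/(2k-1) - 1/(2k+1)]
The series telescopes:
= (1/2)[1/121 - 1/165]
= 2/1815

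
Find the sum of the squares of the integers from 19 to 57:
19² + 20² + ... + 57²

Use ∑_{k=1}^{n} k² = n(n+1)(2n+1)/6, then subtract the first 18 terms.
∑_{k=1}^{57} k² = 57×58×115/6 = 63365
∑_{k=1}^{18} k² = 18×19×37/6 = 2109
∑_{k=19}^{57} k² = 63365 - 2109 = 61256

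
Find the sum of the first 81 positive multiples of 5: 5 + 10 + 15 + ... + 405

Factor out 5: = 5(1 + 2 + ... + 81) = 5 × n(n+1)/2
= 5 × 81×82/2
= 5 × 3321
= 16605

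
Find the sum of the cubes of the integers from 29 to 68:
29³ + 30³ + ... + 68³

Use ∑_{k=1}^{n} k³ = [n(n+1)/2]², then subtract the first 28 terms.
∑_{k=1}^{68} k³ = [68×69/2]² = 2346² = 5503716
∑_{k=1}^{28} k³ = [28×29/2]² = 406² = 164836
∑_{k=29}^{68} k³ = 5503716 - 164836 = 5338880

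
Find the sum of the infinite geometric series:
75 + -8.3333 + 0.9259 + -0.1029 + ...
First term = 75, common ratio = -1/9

For |r| < 1, S = a / (1 - r)
S = 75 / (1 - (-1/9))
S = 75 / (10/9)
S = 135/2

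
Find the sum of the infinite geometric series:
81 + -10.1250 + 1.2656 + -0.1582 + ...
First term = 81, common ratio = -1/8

For |r| < 1, S = a / (1 - r)
S = 81 / (1 - (-1/8))
S = 81 / (9/8)
S = 72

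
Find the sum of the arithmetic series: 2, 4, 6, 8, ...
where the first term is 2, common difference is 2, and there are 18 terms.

Sₙ = n/2 × (first + last)
Last term = a + (n-1)d = 2 + (18-1)×2 = 36
S_18 = 18/2 × (2 + 36)
S_18 = 18/2 × 38 = 342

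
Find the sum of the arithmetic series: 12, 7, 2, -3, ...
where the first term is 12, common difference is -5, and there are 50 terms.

Sₙ = n/2 × (first + last)
Last term = a + (n-1)d = 12 + (50-1)×(-5) = -233
S_50 = 50/2 × (12 + (-233))
S_50 = 50/2 × (-221) = -5525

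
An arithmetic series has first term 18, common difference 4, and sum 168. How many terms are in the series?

Using S = n/2 × [2a + (n-1)d]
168 = n/2 × [2(18) + (n-1)(4)]
168 = n/2 × [36 + 4n - 4]
336 = n × [32 + 4n]
4n² + (32)n - 336 = 0
Discriminant: Δ = (32)² - 4(4)(-336) = 1024 + 5376 = 6400
√Δ = 80
n = [-(32) + √Δ] / (2·4) = (-32 + 80) / 8 = 48 / 8 = 6
(The negative root is discarded since n must be a positive integer.)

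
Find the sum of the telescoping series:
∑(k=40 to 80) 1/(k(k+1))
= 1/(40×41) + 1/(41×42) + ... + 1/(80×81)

Partial fractions: 1/(k(k+1)) = 1/k - 1/(k+1)
The series telescopes:
= (1/40 - 1/41) + (1/41 - 1/42) + ... + (1/80 - 1/81)
= 1/40 - 1/81
= 41/3240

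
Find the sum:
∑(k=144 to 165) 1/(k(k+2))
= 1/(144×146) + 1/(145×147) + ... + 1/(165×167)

Partial fractions: 1/(k(k+2)) = (1/2)[1/k - 1/(k+2)]
Telescoping leaves the first two and last two terms:
= (1/2)[1/144 + 1/145 - 1/166 - 1/167]
= 529309/578835360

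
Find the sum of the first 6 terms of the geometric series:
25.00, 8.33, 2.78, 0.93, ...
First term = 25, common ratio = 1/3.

Sₙ = a(1 - rⁿ) / (1 - r)
S_6 = 25(1 - (1/3)^6) / (1 - (1/3))
S_6 = 25(1 - (1/729)) / (2/3)
S_6 = 9100/243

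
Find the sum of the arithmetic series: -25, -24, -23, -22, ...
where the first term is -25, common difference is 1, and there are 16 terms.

Sₙ = n/2 × (first + last)
Last term = a + (n-1)d = -25 + (16-1)×1 = -10
S_16 = 16/2 × (-25 + (-10))
S_16 = 16/2 × (-35) = -280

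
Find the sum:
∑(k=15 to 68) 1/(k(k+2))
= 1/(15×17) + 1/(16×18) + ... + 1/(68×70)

Partial fractions: 1/(k(k+2)) = (1/2)[1/k - 1/(k+2)]
Telescoping leaves the first two and last two terms:
= (1/2)[1/15 + 1/16 - 1/69 - 1/70]
= 1293/25760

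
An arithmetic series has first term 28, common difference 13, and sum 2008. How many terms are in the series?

Using S = n/2 × [2a + (n-1)d]
2008 = n/2 × [2(28) + (n-1)(13)]
2008 = n/2 × [56 + 13n - 13]
4016 = n × [43 + 13n]
13n² + (43)n - 4016 = 0
Discriminant: Δ = (43)² - 4(13)(-4016) = 1849 + 208832 = 210681
√Δ = 459
n = [-(43) + √Δ] / (2·13) = (-43 + 459) / 26 = 416 / 26 = 16
(The negative root is discarded since n must be a positive integer.)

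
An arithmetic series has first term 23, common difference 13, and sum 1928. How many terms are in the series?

Using S = n/2 × [2a + (n-1)d]
1928 = n/2 × [2(23) + (n-1)(13)]
1928 = n/2 × [46 + 13n - 13]
3856 = n × [33 + 13n]
13n² + (33)n - 3856 = 0
Discriminant: Δ = (33)² - 4(13)(-3856) = 1089 + 200512 = 201601
√Δ = 449
n = [-(33) + √Δ] / (2·13) = (-33 + 449) / 26 = 416 / 26 = 16
(The negative root is discarded since n must be a positive integer.)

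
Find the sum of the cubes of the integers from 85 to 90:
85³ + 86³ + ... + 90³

Use ∑_{k=1}^{n} k³ = [n(n+1)/2]², then subtract the first 84 terms.
∑_{k=1}^{90} k³ = [90×91/2]² = 4095² = 16769025
∑_{k=1}^{84} k³ = [84×85/2]² = 3570² = 12744900
∑_{k=85}^{90} k³ = 16769025 - 12744900 = 4024125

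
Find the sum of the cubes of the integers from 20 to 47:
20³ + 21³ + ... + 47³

Use ∑_{k=1}^{n} k³ = [n(n+1)/2]², then subtract the first 19 terms.
∑_{k=1}^{47} k³ = [47×48/2]² = 1128² = 1272384
∑_{k=1}^{19} k³ = [19×20/2]² = 190² = 36100
∑_{k=20}^{47} k³ = 1272384 - 36100 = 1236284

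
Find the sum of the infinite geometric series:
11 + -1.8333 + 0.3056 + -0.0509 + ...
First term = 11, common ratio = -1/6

For |r| < 1, S = a / (1 - r)
S = 11 / (1 - (-1/6))
S = 11 / (7/6)
S = 66/7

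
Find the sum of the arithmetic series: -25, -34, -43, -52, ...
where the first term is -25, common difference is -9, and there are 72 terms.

Sₙ = n/2 × (first + last)
Last term = a + (n-1)d = -25 + (72-1)×(-9) = -664
S_72 = 72/2 × (-25 + (-664))
S_72 = 72/2 × (-689) = -24804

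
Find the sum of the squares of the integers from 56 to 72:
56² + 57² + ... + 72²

Use ∑_{k=1}^{n} k² = n(n+1)(2n+1)/6, then subtract the first 55 terms.
∑_{k=1}^{72} k² = 72×73×145/6 = 127020
∑_{k=1}^{55} k² = 55×56×111/6 = 56980
∑_{k=56}^{72} k² = 127020 - 56980 = 70040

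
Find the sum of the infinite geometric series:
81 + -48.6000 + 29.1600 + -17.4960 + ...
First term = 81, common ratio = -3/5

For |r| < 1, S = a / (1 - r)
S = 81 / (1 - (-3/5))
S = 81 / (8/5)
S = 405/8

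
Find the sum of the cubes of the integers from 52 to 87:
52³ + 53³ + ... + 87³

Use ∑_{k=1}^{n} k³ = [n(n+1)/2]², then subtract the first 51 terms.
∑_{k=1}^{87} k³ = [87×88/2]² = 3828² = 14653584
∑_{k=1}^{51} k³ = [51×52/2]² = 1326² = 1758276
∑_{k=52}^{87} k³ = 14653584 - 1758276 = 12895308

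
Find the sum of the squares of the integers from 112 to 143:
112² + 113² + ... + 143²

Use ∑_{k=1}^{n} k² = n(n+1)(2n+1)/6, then subtract the first 111 terms.
∑_{k=1}^{143} k² = 143×144×287/6 = 984984
∑_{k=1}^{111} k² = 111×112×223/6 = 462056
∑_{k=112}^{143} k² = 984984 - 462056 = 522928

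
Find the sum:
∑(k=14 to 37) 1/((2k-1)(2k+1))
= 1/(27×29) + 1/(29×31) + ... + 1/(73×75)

Partial fractions: 1/((2k-1)(2k+1)) = (1/2)[1/(2k-1) - 1/(2k+1)]
The series telescopes:
= (1/2)[1/27 - 1/75]
= 8/675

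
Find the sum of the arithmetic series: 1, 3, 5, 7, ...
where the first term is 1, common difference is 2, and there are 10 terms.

Sₙ = n/2 × (first + last)
Last term = a + (n-1)d = 1 + (10-1)×2 = 19
S_10 = 10/2 × (1 + 19)
S_10 = 10/2 × 20 = 100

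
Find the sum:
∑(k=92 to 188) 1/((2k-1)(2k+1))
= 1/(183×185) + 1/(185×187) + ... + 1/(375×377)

Partial fractions: 1/((2k-1)(2k+1)) = (1/2)[1/(2k-1) - 1/(2k+1)]
The series telescopes:
= (1/2)[1/183 - 1/377]
= 97/68991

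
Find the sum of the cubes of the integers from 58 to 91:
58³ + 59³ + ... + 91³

Use ∑_{k=1}^{n} k³ = [n(n+1)/2]², then subtract the first 57 terms.
∑_{k=1}^{91} k³ = [91×92/2]² = 4186² = 17522596
∑_{k=1}^{57} k³ = [57×58/2]² = 1653² = 2732409
∑_{k=58}^{91} k³ = 17522596 - 2732409 = 14790187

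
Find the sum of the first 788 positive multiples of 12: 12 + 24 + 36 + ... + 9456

Factor out 12: = 12(1 + 2 + ... + 788) = 12 × n(n+1)/2
= 12 × 788×789/2
= 12 × 310866
= 3730392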